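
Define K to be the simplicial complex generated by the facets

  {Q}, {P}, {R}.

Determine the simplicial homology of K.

Take the total order P < Q < R on the vertex set. Then K (dimension 0) consists of the simplices:

  0-simplices (3): P, Q, R

giving chain groups C_0 ≅ Z^3.

Reading off H_k = ker ∂_k / im ∂_{k+1}:

  H_0: rank C_0 − rank ∂_1 = 3 − 0 = 3, and there is no ∂_1, so H_0 = Z^3.

H_0 ≅ Z^3.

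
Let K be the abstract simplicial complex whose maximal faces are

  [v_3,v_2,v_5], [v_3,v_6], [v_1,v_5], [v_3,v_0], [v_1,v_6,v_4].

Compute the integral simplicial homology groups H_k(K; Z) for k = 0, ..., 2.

Order the vertices as v_0 < v_1 < v_2 < v_3 < v_4 < v_5 < v_6. Listing each simplex with vertices in this order, K has dimension 2 with simplices:

  0-simplices (7): [v_0], [v_1], [v_2], [v_3], [v_4], [v_5], [v_6]
  1-simplices (9): [v_0,v_3], [v_1,v_4], [v_1,v_5], [v_1,v_6], [v_2,v_3], [v_2,v_5], [v_3,v_5], [v_3,v_6], [v_4,v_6]
  2-simplices (2): [v_1,v_4,v_6], [v_2,v_3,v_5]

Hence C_0 ≅ Z^7, C_1 ≅ Z^9, C_2 ≅ Z^2.

The boundary map ∂_1: C_1 → C_0 sends each edge [p,q] (with p < q) to q − p. For instance
  ∂[v_2,v_5] = [v_5] − [v_2].
As a 7×9 matrix over Z this has rank 6, with invariant factors (1,1,1,1,1,1).

Boundary ∂_2: C_2 → C_1 acts by ∂[p,q,r] = [q,r] − [p,r] + [p,q]. For instance
  ∂[v_2,v_3,v_5] = [v_3,v_5] − [v_2,v_5] + [v_2,v_3],
  ∂[v_1,v_4,v_6] = [v_4,v_6] − [v_1,v_6] + [v_1,v_4].
This gives a 9×2 integer matrix of rank 2; reducing to Smith normal form yields diagonal entries (1,1).

Reading off H_k = ker ∂_k / im ∂_{k+1}:

  H_0: rank C_0 − rank ∂_1 = 7 − 6 = 1, and the invariant factors of ∂_1 are all 1, so H_0 ≅ Z.
  H_1: rank ker ∂_1 − rank ∂_2 = (9 − 6) − 2 = 1, and the invariant factors of ∂_2 are all 1, so H_1 ≅ Z.
  H_2: rank ker ∂_2 − rank ∂_3 = (2 − 2) − 0 = 0, and there is no ∂_3, so H_2 ≅ 0.

H_0 = Z,  H_1 = Z,  H_2 = 0.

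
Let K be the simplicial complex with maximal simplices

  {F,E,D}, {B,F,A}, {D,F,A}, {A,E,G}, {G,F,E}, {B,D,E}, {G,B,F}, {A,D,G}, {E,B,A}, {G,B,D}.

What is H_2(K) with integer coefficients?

H_2 ≅ 0.

We work with the vertex ordering A < B < D < E < F < G. The simplices of K, each written with vertices in increasing order, are:

  0-simplices (6): A, B, D, E, F, G
  1-simplices (15): AB, AD, AE, AF, AG, BD, BE, BF, BG, DE, DF, DG, EF, EG, FG
  2-simplices (10): ABE, ABF, ADF, ADG, AEG, BDE, BDG, BFG, DEF, EFG

so the chain groups are C_0 ≅ Z^6, C_1 ≅ Z^15, C_2 ≅ Z^10.

∂_1: C_1 → C_0 sends each edge [p,q] (with p < q) to q − p. For instance
  ∂AG = G − A.
The 6×15 boundary matrix has rank 5 and Smith normal form diag(1,1,1,1,1).

Boundary ∂_2: C_2 → C_1 sends each 2-simplex [p,q,r] to [q,r] − [p,r] + [p,q]. For instance
  ∂EFG = FG − EG + EF,
  ∂DEF = EF − DF + DE.
This gives a 15×10 integer matrix of rank 10; reducing to Smith normal form yields diagonal entries (1,1,1,1,1,1,1,1,1,2).

From H_k ≅ ker(∂_k) / im(∂_{k+1}) we obtain:

  H_2: rank ker ∂_2 − rank ∂_3 = (10 − 10) − 0 = 0, and there is no ∂_3, so H_2 ≅ 0.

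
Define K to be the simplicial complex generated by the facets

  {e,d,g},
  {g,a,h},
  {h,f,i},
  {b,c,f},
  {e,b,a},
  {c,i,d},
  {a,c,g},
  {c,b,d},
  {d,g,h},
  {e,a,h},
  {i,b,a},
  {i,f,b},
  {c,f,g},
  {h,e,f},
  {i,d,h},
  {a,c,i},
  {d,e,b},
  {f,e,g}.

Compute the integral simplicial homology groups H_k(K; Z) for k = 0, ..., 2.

H_0 = Z,  H_1 = Z ⊕ Z/2,  H_2 = 0.

Order the vertices as a < b < c < d < e < f < g < h < i. Listing each simplex with vertices in this order, K has dimension 2 with simplices:

  0-simplices (9): a, b, c, d, e, f, g, h, i
  1-simplices (27): ab, ac, ae, ag, ah, ai, bc, bd, be, bf, bi, cd, cf, cg, ci, de, dg, dh, di, ef, eg, eh, fg, fh, fi, gh, hi
  2-simplices (18): abe, abi, acg, aci, aeh, agh, bcd, bcf, bde, bfi, cdi, cfg, deg, dgh, dhi, efg, efh, fhi

Hence C_0 ≅ Z^9, C_1 ≅ Z^27, C_2 ≅ Z^18.

Boundary ∂_1: C_1 → C_0 is given by ∂[p,q] = [q] − [p]. For instance
  ∂eg = g − e.
This gives a 9×27 integer matrix of rank 8; reducing to Smith normal form yields diagonal entries (1,1,1,1,1,1,1,1).

The boundary map ∂_2: C_2 → C_1 acts by ∂[p,q,r] = [q,r] − [p,r] + [p,q]. For instance
  ∂aci = ci − ai + ac,
  ∂bde = de − be + bd.
As a 27×18 matrix over Z this has rank 18, with invariant factors (1,1,1,1,1,1,1,1,1,1,1,1,1,1,1,1,1,2).

Reading off H_k = ker ∂_k / im ∂_{k+1}:

  H_0: rank C_0 − rank ∂_1 = 9 − 8 = 1, and the invariant factors of ∂_1 are all 1, so H_0 ≅ Z.
  H_1: rank ker ∂_1 − rank ∂_2 = (27 − 8) − 18 = 1, and ∂_2 has invariant factor 2 > 1, so H_1 ≅ Z ⊕ Z/2.
  H_2: rank ker ∂_2 − rank ∂_3 = (18 − 18) − 0 = 0, and there is no ∂_3, so H_2 ≅ 0.

As a check, the Euler characteristic is 9 − 27 + 18 = 0, which agrees with 1 − 1 + 0 = 0.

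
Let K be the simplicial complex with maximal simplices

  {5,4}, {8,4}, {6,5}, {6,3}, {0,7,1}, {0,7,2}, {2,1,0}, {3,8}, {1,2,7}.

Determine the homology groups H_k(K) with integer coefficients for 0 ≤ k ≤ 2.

K has 9 vertices, 11 edges, 4 triangles.
rank ∂_0 = 0, rank ∂_1 = 7 ⇒ b_0 = 9 − 0 − 7 = 2; all invariant factors of ∂_1 are 1 so no torsion. So H_0 ≅ Z^2.
rank ∂_1 = 7, rank ∂_2 = 3 ⇒ b_1 = 11 − 7 − 3 = 1; all invariant factors of ∂_2 are 1 so no torsion. So H_1 ≅ Z.
rank ∂_2 = 3, rank ∂_3 = 0 ⇒ b_2 = 4 − 3 − 0 = 1. So H_2 ≅ Z.

H_0 ≅ Z^2,  H_1 ≅ Z,  H_2 ≅ Z.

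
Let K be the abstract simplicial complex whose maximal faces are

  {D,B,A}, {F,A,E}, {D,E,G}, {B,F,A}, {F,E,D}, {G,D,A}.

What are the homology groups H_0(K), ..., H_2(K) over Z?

Fix the vertex order A < B < D < E < F < G and write every simplex with vertices in increasing order. Then dim K = 2 and the simplices of K are:

  0-simplices (6): A, B, D, E, F, G
  1-simplices (12): AB, AD, AE, AF, AG, BD, BF, DE, DF, DG, EF, EG
  2-simplices (6): ABD, ABF, ADG, AEF, DEF, DEG

so the chain groups are C_0 ≅ Z^6, C_1 ≅ Z^12, C_2 ≅ Z^6.

The boundary map ∂_1: C_1 → C_0 sends each edge [p,q] (with p < q) to q − p.
As a 6×12 matrix over Z this has rank 5, with invariant factors (1,1,1,1,1).

Boundary ∂_2: C_2 → C_1 maps a triangle to the signed sum of its edges. For instance
  ∂AEF = EF − AF + AE,
  ∂ADG = DG − AG + AD.
The resulting 12×6 matrix has rank 6, and its Smith normal form has invariant factors (1,1,1,1,1,1).

Now H_k = ker ∂_k / im ∂_{k+1}, so:

  H_0: rank C_0 − rank ∂_1 = 6 − 5 = 1, and the invariant factors of ∂_1 are all 1, so H_0 ≅ Z.
  H_1: rank ker ∂_1 − rank ∂_2 = (12 − 5) − 6 = 1, and the invariant factors of ∂_2 are all 1, so H_1 ≅ Z.
  H_2: rank ker ∂_2 − rank ∂_3 = (6 − 6) − 0 = 0, and there is no ∂_3, so H_2 ≅ 0.

H_0 = Z,  H_1 = Z,  H_2 = 0.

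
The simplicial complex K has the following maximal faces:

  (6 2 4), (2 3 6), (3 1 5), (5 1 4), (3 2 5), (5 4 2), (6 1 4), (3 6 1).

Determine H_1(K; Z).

Take the total order 1 < 2 < 3 < 4 < 5 < 6 on the vertex set. Then K (dimension 2) consists of the simplices:

  0-simplices (6): [1], [2], [3], [4], [5], [6]
  1-simplices (12): [1,3], [1,4], [1,5], [1,6], [2,3], [2,4], [2,5], [2,6], [3,5], [3,6], [4,5], [4,6]
  2-simplices (8): [1,3,5], [1,3,6], [1,4,5], [1,4,6], [2,3,5], [2,3,6], [2,4,5], [2,4,6]

giving chain groups C_0 ≅ Z^6, C_1 ≅ Z^12, C_2 ≅ Z^8.

∂_1: C_1 → C_0 maps an edge to its endpoints' difference, ∂[p,q] = q − p. For instance
  ∂[1,5] = [5] − [1].
This gives a 6×12 integer matrix of rank 5; reducing to Smith normal form yields diagonal entries (1,1,1,1,1).

Boundary ∂_2: C_2 → C_1 maps a triangle to the signed sum of its edges. For instance
  ∂[2,4,5] = [4,5] − [2,5] + [2,4],
  ∂[2,3,5] = [3,5] − [2,5] + [2,3].
As a 12×8 matrix over Z this has rank 7, with invariant factors (1,1,1,1,1,1,1).

Now H_k = ker ∂_k / im ∂_{k+1}, so:

  H_1: rank ker ∂_1 − rank ∂_2 = (12 − 5) − 7 = 0, and the invariant factors of ∂_2 are all 1, so H_1 = 0.

(K is a triangulation of the 2-sphere S^2.)

H_1 ≅ 0.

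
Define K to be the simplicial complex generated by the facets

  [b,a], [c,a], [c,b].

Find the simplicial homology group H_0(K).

Fix the vertex order a < b < c and write every simplex with vertices in increasing order. Then dim K = 1 and the simplices of K are:

  0-simplices (3): a, b, c
  1-simplices (3): ab, ac, bc

giving chain groups C_0 ≅ Z^3, C_1 ≅ Z^3.

∂_1: C_1 → C_0 maps an edge to its endpoints' difference, ∂[p,q] = q − p. For instance
  ∂bc = c − b.
As a 3×3 matrix over Z this has rank 2, with invariant factors (1,1).

Reading off H_k = ker ∂_k / im ∂_{k+1}:

  H_0: rank C_0 − rank ∂_1 = 3 − 2 = 1, and the invariant factors of ∂_1 are all 1, so H_0 ≅ Z.

H_0 ≅ Z.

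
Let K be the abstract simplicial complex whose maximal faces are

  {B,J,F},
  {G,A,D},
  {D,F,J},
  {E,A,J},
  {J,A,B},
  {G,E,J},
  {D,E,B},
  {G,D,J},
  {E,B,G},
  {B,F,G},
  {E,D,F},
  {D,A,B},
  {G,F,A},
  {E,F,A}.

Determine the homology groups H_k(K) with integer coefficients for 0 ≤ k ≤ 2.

H_0 ≅ Z,  H_1 ≅ Z^2,  H_2 ≅ Z.

We work with the vertex ordering A < B < D < E < F < G < J. The simplices of K, each written with vertices in increasing order, are:

  0-simplices (7): A, B, D, E, F, G, J
  1-simplices (21): AB, AD, AE, AF, AG, AJ, BD, BE, BF, BG, BJ, DE, DF, DG, DJ, EF, EG, EJ, FG, FJ, GJ
  2-simplices (14): ABD, ABJ, ADG, AEF, AEJ, AFG, BDE, BEG, BFG, BFJ, DEF, DFJ, DGJ, EGJ

giving chain groups C_0 ≅ Z^7, C_1 ≅ Z^21, C_2 ≅ Z^14.

Boundary ∂_1: C_1 → C_0 maps an edge to its endpoints' difference, ∂[p,q] = q − p. For instance
  ∂EG = G − E.
The 7×21 boundary matrix has rank 6 and Smith normal form diag(1,1,1,1,1,1).

∂_2: C_2 → C_1 acts by ∂[p,q,r] = [q,r] − [p,r] + [p,q]. For instance
  ∂DFJ = FJ − DJ + DF,
  ∂BFG = FG − BG + BF.
As a 21×14 matrix over Z this has rank 13, with invariant factors (1,1,1,1,1,1,1,1,1,1,1,1,1).

Computing H_k = (kernel of ∂_k) / (image of ∂_{k+1}):

  H_0: rank C_0 − rank ∂_1 = 7 − 6 = 1, and the invariant factors of ∂_1 are all 1, so H_0 = Z.
  H_1: rank ker ∂_1 − rank ∂_2 = (21 − 6) − 13 = 2, and the invariant factors of ∂_2 are all 1, so H_1 = Z^2.
  H_2: rank ker ∂_2 − rank ∂_3 = (14 − 13) − 0 = 1, and there is no ∂_3, so H_2 = Z.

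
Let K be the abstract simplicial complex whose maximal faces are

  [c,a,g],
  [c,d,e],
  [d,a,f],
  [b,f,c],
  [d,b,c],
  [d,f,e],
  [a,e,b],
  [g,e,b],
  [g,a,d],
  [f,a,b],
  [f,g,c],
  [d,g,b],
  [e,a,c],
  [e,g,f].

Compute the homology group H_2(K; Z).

H_2 = Z.

Fix the vertex order a < b < c < d < e < f < g and write every simplex with vertices in increasing order. Then dim K = 2 and the simplices of K are:

  0-simplices (7): a, b, c, d, e, f, g
  1-simplices (21): ab, ac, ad, ae, af, ag, bc, bd, be, bf, bg, cd, ce, cf, cg, de, df, dg, ef, eg, fg
  2-simplices (14): abe, abf, ace, acg, adf, adg, bcd, bcf, bdg, beg, cde, cfg, def, efg

giving chain groups C_0 ≅ Z^7, C_1 ≅ Z^21, C_2 ≅ Z^14.

∂_1: C_1 → C_0 sends each edge [p,q] (with p < q) to q − p.
The resulting 7×21 matrix has rank 6, and its Smith normal form has invariant factors (1,1,1,1,1,1).

∂_2: C_2 → C_1 acts by ∂[p,q,r] = [q,r] − [p,r] + [p,q]. For instance
  ∂acg = cg − ag + ac,
  ∂abe = be − ae + ab.
The resulting 21×14 matrix has rank 13, and its Smith normal form has invariant factors (1,1,1,1,1,1,1,1,1,1,1,1,1).

From H_k ≅ ker(∂_k) / im(∂_{k+1}) we obtain:

  H_2: rank ker ∂_2 − rank ∂_3 = (14 − 13) − 0 = 1, and there is no ∂_3, so H_2 ≅ Z.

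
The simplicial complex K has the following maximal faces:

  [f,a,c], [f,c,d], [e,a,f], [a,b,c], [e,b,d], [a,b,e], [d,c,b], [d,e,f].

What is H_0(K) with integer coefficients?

We work with the vertex ordering a < b < c < d < e < f. The simplices of K, each written with vertices in increasing order, are:

  0-simplices (6): a, b, c, d, e, f
  1-simplices (12): ab, ac, ae, af, bc, bd, be, cd, cf, de, df, ef
  2-simplices (8): abc, abe, acf, aef, bcd, bde, cdf, def

giving chain groups C_0 ≅ Z^6, C_1 ≅ Z^12, C_2 ≅ Z^8.

Boundary ∂_1: C_1 → C_0 maps an edge to its endpoints' difference, ∂[p,q] = q − p.
The 6×12 boundary matrix has rank 5 and Smith normal form diag(1,1,1,1,1).

The boundary map ∂_2: C_2 → C_1 maps a triangle to the signed sum of its edges. For instance
  ∂bcd = cd − bd + bc,
  ∂def = ef − df + de.
The resulting 12×8 matrix has rank 7, and its Smith normal form has invariant factors (1,1,1,1,1,1,1).

From H_k ≅ ker(∂_k) / im(∂_{k+1}) we obtain:

  H_0: rank C_0 − rank ∂_1 = 6 − 5 = 1, and the invariant factors of ∂_1 are all 1, so H_0 ≅ Z.

H_0 = Z.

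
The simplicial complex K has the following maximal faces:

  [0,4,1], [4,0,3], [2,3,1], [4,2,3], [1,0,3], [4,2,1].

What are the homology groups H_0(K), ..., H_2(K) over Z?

K has 5 vertices, 9 edges, 6 triangles.
rank ∂_0 = 0, rank ∂_1 = 4 ⇒ b_0 = 5 − 0 − 4 = 1; all invariant factors of ∂_1 are 1 so no torsion. So H_0 ≅ Z.
rank ∂_1 = 4, rank ∂_2 = 5 ⇒ b_1 = 9 − 4 − 5 = 0; all invariant factors of ∂_2 are 1 so no torsion. So H_1 ≅ 0.
rank ∂_2 = 5, rank ∂_3 = 0 ⇒ b_2 = 6 − 5 − 0 = 1. So H_2 ≅ Z.

H_0 = Z,  H_1 = 0,  H_2 = Z.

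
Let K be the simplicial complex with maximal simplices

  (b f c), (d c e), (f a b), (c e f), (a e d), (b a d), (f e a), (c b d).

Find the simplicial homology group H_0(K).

Order the vertices as a < b < c < d < e < f. Listing each simplex with vertices in this order, K has dimension 2 with simplices:

  0-simplices (6): a, b, c, d, e, f
  1-simplices (12): ab, ad, ae, af, bc, bd, bf, cd, ce, cf, de, ef
  2-simplices (8): abd, abf, ade, aef, bcd, bcf, cde, cef

Hence C_0 ≅ Z^6, C_1 ≅ Z^12, C_2 ≅ Z^8.

Boundary ∂_1: C_1 → C_0 sends each edge [p,q] (with p < q) to q − p. For instance
  ∂bf = f − b.
This gives a 6×12 integer matrix of rank 5; reducing to Smith normal form yields diagonal entries (1,1,1,1,1).

Boundary ∂_2: C_2 → C_1 maps a triangle to the signed sum of its edges. For instance
  ∂bcd = cd − bd + bc,
  ∂abf = bf − af + ab.
As a 12×8 matrix over Z this has rank 7, with invariant factors (1,1,1,1,1,1,1).

Now H_k = ker ∂_k / im ∂_{k+1}, so:

  H_0: rank C_0 − rank ∂_1 = 6 − 5 = 1, and the invariant factors of ∂_1 are all 1, so H_0 ≅ Z.

H_0 = Z.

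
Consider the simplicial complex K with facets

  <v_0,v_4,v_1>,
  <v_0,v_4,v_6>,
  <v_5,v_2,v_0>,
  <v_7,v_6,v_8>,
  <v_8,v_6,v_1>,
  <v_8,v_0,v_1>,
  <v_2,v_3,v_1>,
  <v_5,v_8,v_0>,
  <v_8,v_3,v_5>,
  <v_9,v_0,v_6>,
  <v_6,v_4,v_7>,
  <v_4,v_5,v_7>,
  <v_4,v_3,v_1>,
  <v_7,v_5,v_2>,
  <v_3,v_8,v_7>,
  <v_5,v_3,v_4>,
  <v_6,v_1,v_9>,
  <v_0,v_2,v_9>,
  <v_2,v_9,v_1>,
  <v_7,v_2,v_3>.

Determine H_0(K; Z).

Order the vertices as v_0 < v_1 < v_2 < v_3 < v_4 < v_5 < v_6 < v_7 < v_8 < v_9. Listing each simplex with vertices in this order, K has dimension 2 with simplices:

  0-simplices (10): [v_0], [v_1], [v_2], [v_3], [v_4], [v_5], [v_6], [v_7], [v_8], [v_9]
  1-simplices (30): (30 of them)
  2-simplices (20): (20 of them)

giving chain groups C_0 ≅ Z^10, C_1 ≅ Z^30, C_2 ≅ Z^20.

The boundary map ∂_1: C_1 → C_0 maps an edge to its endpoints' difference, ∂[p,q] = q − p.
The 10×30 boundary matrix has rank 9 and Smith normal form diag(1,1,1,1,1,1,1,1,1).

The boundary map ∂_2: C_2 → C_1 acts by ∂[p,q,r] = [q,r] − [p,r] + [p,q]. For instance
  ∂[v_3,v_7,v_8] = [v_7,v_8] − [v_3,v_8] + [v_3,v_7],
  ∂[v_4,v_5,v_7] = [v_5,v_7] − [v_4,v_7] + [v_4,v_5].
This gives a 30×20 integer matrix of rank 20; reducing to Smith normal form yields diagonal entries (1,1,1,1,1,1,1,1,1,1,1,1,1,1,1,1,1,1,1,2).

From H_k ≅ ker(∂_k) / im(∂_{k+1}) we obtain:

  H_0: rank C_0 − rank ∂_1 = 10 − 9 = 1, and the invariant factors of ∂_1 are all 1, so H_0 ≅ Z.

(K is a triangulation of the Klein bottle.)

H_0 = Z.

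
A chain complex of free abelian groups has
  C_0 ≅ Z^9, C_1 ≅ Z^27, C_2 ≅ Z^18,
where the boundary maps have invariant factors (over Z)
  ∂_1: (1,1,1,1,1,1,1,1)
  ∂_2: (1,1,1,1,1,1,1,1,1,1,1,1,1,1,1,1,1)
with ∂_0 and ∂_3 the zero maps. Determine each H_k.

H_0 ≅ Z,  H_1 ≅ Z^2,  H_2 ≅ Z.

H_0: b_0 = 9 − 0 − 8 = 1; torsion from ∂_1 factors > 1: none. So H_0 ≅ Z.
H_1: b_1 = 27 − 8 − 17 = 2; torsion from ∂_2 factors > 1: none. So H_1 ≅ Z^2.
H_2: b_2 = 18 − 17 − 0 = 1; torsion from ∂_3 factors > 1: none. So H_2 ≅ Z.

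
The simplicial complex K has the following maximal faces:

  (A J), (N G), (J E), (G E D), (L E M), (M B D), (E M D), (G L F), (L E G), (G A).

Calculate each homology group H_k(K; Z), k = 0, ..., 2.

Fix the vertex order A < B < D < E < F < G < J < L < M < N and write every simplex with vertices in increasing order. Then dim K = 2 and the simplices of K are:

  0-simplices (10): A, B, D, E, F, G, J, L, M, N
  1-simplices (16): AG, AJ, BD, BM, DE, DG, DM, EG, EJ, EL, EM, FG, FL, GL, GN, LM
  2-simplices (6): BDM, DEG, DEM, EGL, ELM, FGL

Hence C_0 ≅ Z^10, C_1 ≅ Z^16, C_2 ≅ Z^6.

The boundary map ∂_1: C_1 → C_0 sends each edge [p,q] (with p < q) to q − p. For instance
  ∂FL = L − F.
The resulting 10×16 matrix has rank 9, and its Smith normal form has invariant factors (1,1,1,1,1,1,1,1,1).

The boundary map ∂_2: C_2 → C_1 maps a triangle to the signed sum of its edges. For instance
  ∂DEG = EG − DG + DE,
  ∂EGL = GL − EL + EG.
This gives a 16×6 integer matrix of rank 6; reducing to Smith normal form yields diagonal entries (1,1,1,1,1,1).

Reading off H_k = ker ∂_k / im ∂_{k+1}:

  H_0: rank C_0 − rank ∂_1 = 10 − 9 = 1, and the invariant factors of ∂_1 are all 1, so H_0 = Z.
  H_1: rank ker ∂_1 − rank ∂_2 = (16 − 9) − 6 = 1, and the invariant factors of ∂_2 are all 1, so H_1 = Z.
  H_2: rank ker ∂_2 − rank ∂_3 = (6 − 6) − 0 = 0, and there is no ∂_3, so H_2 = 0.

As a check, the Euler characteristic is 10 − 16 + 6 = 0, which agrees with 1 − 1 + 0 = 0.

H_0 ≅ Z,  H_1 ≅ Z,  H_2 = 0.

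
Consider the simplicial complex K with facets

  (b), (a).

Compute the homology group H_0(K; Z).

Fix the vertex order a < b and write every simplex with vertices in increasing order. Then dim K = 0 and the simplices of K are:

  0-simplices (2): a, b

Hence C_0 ≅ Z^2.

Computing H_k = (kernel of ∂_k) / (image of ∂_{k+1}):

  H_0: rank C_0 − rank ∂_1 = 2 − 0 = 2, and there is no ∂_1, so H_0 = Z^2.

(K is a triangulation of a set of 2 points.)

H_0 ≅ Z^2.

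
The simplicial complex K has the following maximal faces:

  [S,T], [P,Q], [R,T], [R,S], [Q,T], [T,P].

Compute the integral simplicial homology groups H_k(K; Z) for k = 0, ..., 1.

We work with the vertex ordering P < Q < R < S < T. The simplices of K, each written with vertices in increasing order, are:

  0-simplices (5): P, Q, R, S, T
  1-simplices (6): PQ, PT, QT, RS, RT, ST

Hence C_0 ≅ Z^5, C_1 ≅ Z^6.

Boundary ∂_1: C_1 → C_0 maps an edge to its endpoints' difference, ∂[p,q] = q − p.
The resulting 5×6 matrix has rank 4, and its Smith normal form has invariant factors (1,1,1,1).

Now H_k = ker ∂_k / im ∂_{k+1}, so:

  H_0: rank C_0 − rank ∂_1 = 5 − 4 = 1, and the invariant factors of ∂_1 are all 1, so H_0 ≅ Z.
  H_1: rank ker ∂_1 − rank ∂_2 = (6 − 4) − 0 = 2, and there is no ∂_2, so H_1 ≅ Z^2.

H_0 = Z,  H_1 = Z^2.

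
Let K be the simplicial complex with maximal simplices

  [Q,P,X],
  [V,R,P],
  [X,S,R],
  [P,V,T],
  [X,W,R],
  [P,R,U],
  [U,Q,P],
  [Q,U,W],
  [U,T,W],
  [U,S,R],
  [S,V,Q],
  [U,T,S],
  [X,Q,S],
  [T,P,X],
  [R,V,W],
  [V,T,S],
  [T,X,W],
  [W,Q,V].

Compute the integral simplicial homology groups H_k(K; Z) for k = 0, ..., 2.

H_0 = Z,  H_1 = Z^2,  H_2 = Z.

We work with the vertex ordering P < Q < R < S < T < U < V < W < X. The simplices of K, each written with vertices in increasing order, are:

  0-simplices (9): P, Q, R, S, T, U, V, W, X
  1-simplices (27): PQ, PR, PT, PU, PV, PX, QS, QU, QV, QW, QX, RS, RU, RV, RW, RX, ST, SU, SV, SX, TU, TV, TW, TX, UW, VW, WX
  2-simplices (18): PQU, PQX, PRU, PRV, PTV, PTX, QSV, QSX, QUW, QVW, RSU, RSX, RVW, RWX, STU, STV, TUW, TWX

Hence C_0 ≅ Z^9, C_1 ≅ Z^27, C_2 ≅ Z^18.

The boundary map ∂_1: C_1 → C_0 maps an edge to its endpoints' difference, ∂[p,q] = q − p. For instance
  ∂TU = U − T.
This gives a 9×27 integer matrix of rank 8; reducing to Smith normal form yields diagonal entries (1,1,1,1,1,1,1,1).

The boundary map ∂_2: C_2 → C_1 acts by ∂[p,q,r] = [q,r] − [p,r] + [p,q]. For instance
  ∂RSU = SU − RU + RS,
  ∂TUW = UW − TW + TU.
This gives a 27×18 integer matrix of rank 17; reducing to Smith normal form yields diagonal entries (1,1,1,1,1,1,1,1,1,1,1,1,1,1,1,1,1).

Reading off H_k = ker ∂_k / im ∂_{k+1}:

  H_0: rank C_0 − rank ∂_1 = 9 − 8 = 1, and the invariant factors of ∂_1 are all 1, so H_0 ≅ Z.
  H_1: rank ker ∂_1 − rank ∂_2 = (27 − 8) − 17 = 2, and the invariant factors of ∂_2 are all 1, so H_1 ≅ Z^2.
  H_2: rank ker ∂_2 − rank ∂_3 = (18 − 17) − 0 = 1, and there is no ∂_3, so H_2 ≅ Z.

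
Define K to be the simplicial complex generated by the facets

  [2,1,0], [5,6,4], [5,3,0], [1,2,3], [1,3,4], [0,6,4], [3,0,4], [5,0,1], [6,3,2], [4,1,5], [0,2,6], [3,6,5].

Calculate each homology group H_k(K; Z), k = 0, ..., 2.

H_0 = Z,  H_1 = Z/2,  H_2 = 0.

Order the vertices as 0 < 1 < 2 < 3 < 4 < 5 < 6. Listing each simplex with vertices in this order, K has dimension 2 with simplices:

  0-simplices (7): [0], [1], [2], [3], [4], [5], [6]
  1-simplices (18): [0,1], [0,2], [0,3], [0,4], [0,5], [0,6], [1,2], [1,3], [1,4], [1,5], [2,3], [2,6], [3,4], [3,5], [3,6], [4,5], [4,6], [5,6]
  2-simplices (12): [0,1,2], [0,1,5], [0,2,6], [0,3,4], [0,3,5], [0,4,6], [1,2,3], [1,3,4], [1,4,5], [2,3,6], [3,5,6], [4,5,6]

giving chain groups C_0 ≅ Z^7, C_1 ≅ Z^18, C_2 ≅ Z^12.

The boundary map ∂_1: C_1 → C_0 maps an edge to its endpoints' difference, ∂[p,q] = q − p.
As a 7×18 matrix over Z this has rank 6, with invariant factors (1,1,1,1,1,1).

∂_2: C_2 → C_1 sends each 2-simplex [p,q,r] to [q,r] − [p,r] + [p,q]. For instance
  ∂[2,3,6] = [3,6] − [2,6] + [2,3],
  ∂[0,3,4] = [3,4] − [0,4] + [0,3].
The resulting 18×12 matrix has rank 12, and its Smith normal form has invariant factors (1,1,1,1,1,1,1,1,1,1,1,2).

Now H_k = ker ∂_k / im ∂_{k+1}, so:

  H_0: rank C_0 − rank ∂_1 = 7 − 6 = 1, and the invariant factors of ∂_1 are all 1, so H_0 = Z.
  H_1: rank ker ∂_1 − rank ∂_2 = (18 − 6) − 12 = 0, and ∂_2 has invariant factor 2 > 1, so H_1 = Z/2.
  H_2: rank ker ∂_2 − rank ∂_3 = (12 − 12) − 0 = 0, and there is no ∂_3, so H_2 = 0.

As a check, the Euler characteristic is 7 − 18 + 12 = 1, which agrees with 1 − 0 + 0 = 1.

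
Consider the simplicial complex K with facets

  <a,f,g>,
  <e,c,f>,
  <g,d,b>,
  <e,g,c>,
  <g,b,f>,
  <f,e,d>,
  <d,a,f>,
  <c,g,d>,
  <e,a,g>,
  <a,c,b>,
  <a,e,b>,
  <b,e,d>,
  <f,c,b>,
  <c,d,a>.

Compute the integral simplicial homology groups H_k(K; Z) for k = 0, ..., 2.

H_0 ≅ Z,  H_1 ≅ Z^2,  H_2 ≅ Z.

Order the vertices as a < b < c < d < e < f < g. Listing each simplex with vertices in this order, K has dimension 2 with simplices:

  0-simplices (7): a, b, c, d, e, f, g
  1-simplices (21): ab, ac, ad, ae, af, ag, bc, bd, be, bf, bg, cd, ce, cf, cg, de, df, dg, ef, eg, fg
  2-simplices (14): abc, abe, acd, adf, aeg, afg, bcf, bde, bdg, bfg, cdg, cef, ceg, def

Hence C_0 ≅ Z^7, C_1 ≅ Z^21, C_2 ≅ Z^14.

The boundary map ∂_1: C_1 → C_0 is given by ∂[p,q] = [q] − [p]. For instance
  ∂bd = d − b.
The 7×21 boundary matrix has rank 6 and Smith normal form diag(1,1,1,1,1,1).

Boundary ∂_2: C_2 → C_1 maps a triangle to the signed sum of its edges. For instance
  ∂afg = fg − ag + af,
  ∂cdg = dg − cg + cd.
As a 21×14 matrix over Z this has rank 13, with invariant factors (1,1,1,1,1,1,1,1,1,1,1,1,1).

Computing H_k = (kernel of ∂_k) / (image of ∂_{k+1}):

  H_0: rank C_0 − rank ∂_1 = 7 − 6 = 1, and the invariant factors of ∂_1 are all 1, so H_0 = Z.
  H_1: rank ker ∂_1 − rank ∂_2 = (21 − 6) − 13 = 2, and the invariant factors of ∂_2 are all 1, so H_1 = Z^2.
  H_2: rank ker ∂_2 − rank ∂_3 = (14 − 13) − 0 = 1, and there is no ∂_3, so H_2 = Z.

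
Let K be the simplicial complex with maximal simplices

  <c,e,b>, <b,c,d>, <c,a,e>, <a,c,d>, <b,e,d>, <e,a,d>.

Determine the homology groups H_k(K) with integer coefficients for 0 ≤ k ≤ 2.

H_0 = Z,  H_1 = 0,  H_2 = Z.

We work with the vertex ordering a < b < c < d < e. The simplices of K, each written with vertices in increasing order, are:

  0-simplices (5): a, b, c, d, e
  1-simplices (9): ac, ad, ae, bc, bd, be, cd, ce, de
  2-simplices (6): acd, ace, ade, bcd, bce, bde

so the chain groups are C_0 ≅ Z^5, C_1 ≅ Z^9, C_2 ≅ Z^6.

Boundary ∂_1: C_1 → C_0 sends each edge [p,q] (with p < q) to q − p.
As a 5×9 matrix over Z this has rank 4, with invariant factors (1,1,1,1).

∂_2: C_2 → C_1 acts by ∂[p,q,r] = [q,r] − [p,r] + [p,q]. For instance
  ∂bde = de − be + bd,
  ∂bce = ce − be + bc.
The resulting 9×6 matrix has rank 5, and its Smith normal form has invariant factors (1,1,1,1,1).

Computing H_k = (kernel of ∂_k) / (image of ∂_{k+1}):

  H_0: rank C_0 − rank ∂_1 = 5 − 4 = 1, and the invariant factors of ∂_1 are all 1, so H_0 ≅ Z.
  H_1: rank ker ∂_1 − rank ∂_2 = (9 − 4) − 5 = 0, and the invariant factors of ∂_2 are all 1, so H_1 ≅ 0.
  H_2: rank ker ∂_2 − rank ∂_3 = (6 − 5) − 0 = 1, and there is no ∂_3, so H_2 ≅ Z.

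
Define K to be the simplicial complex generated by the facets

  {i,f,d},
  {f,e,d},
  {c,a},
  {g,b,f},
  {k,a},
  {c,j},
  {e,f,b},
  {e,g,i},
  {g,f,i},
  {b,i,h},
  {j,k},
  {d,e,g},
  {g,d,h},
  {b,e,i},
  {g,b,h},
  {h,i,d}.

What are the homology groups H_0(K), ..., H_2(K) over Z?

H_0 ≅ Z^2,  H_1 ≅ Z × Z/2,  H_2 = 0.

Order the vertices as a < b < c < d < e < f < g < h < i < j < k. Listing each simplex with vertices in this order, K has dimension 2 with simplices:

  0-simplices (11): a, b, c, d, e, f, g, h, i, j, k
  1-simplices (22): ac, ak, be, bf, bg, bh, bi, cj, de, df, dg, dh, di, ef, eg, ei, fg, fi, gh, gi, hi, jk
  2-simplices (12): bef, bei, bfg, bgh, bhi, def, deg, dfi, dgh, dhi, egi, fgi

Hence C_0 ≅ Z^11, C_1 ≅ Z^22, C_2 ≅ Z^12.

The boundary map ∂_1: C_1 → C_0 maps an edge to its endpoints' difference, ∂[p,q] = q − p. For instance
  ∂gh = h − g.
As a 11×22 matrix over Z this has rank 9, with invariant factors (1,1,1,1,1,1,1,1,1).

Boundary ∂_2: C_2 → C_1 sends each 2-simplex [p,q,r] to [q,r] − [p,r] + [p,q]. For instance
  ∂deg = eg − dg + de,
  ∂bef = ef − bf + be.
This gives a 22×12 integer matrix of rank 12; reducing to Smith normal form yields diagonal entries (1,1,1,1,1,1,1,1,1,1,1,2).

Now H_k = ker ∂_k / im ∂_{k+1}, so:

  H_0: rank C_0 − rank ∂_1 = 11 − 9 = 2, and the invariant factors of ∂_1 are all 1, so H_0 = Z^2.
  H_1: rank ker ∂_1 − rank ∂_2 = (22 − 9) − 12 = 1, and ∂_2 has invariant factor 2 > 1, so H_1 = Z × Z/2.
  H_2: rank ker ∂_2 − rank ∂_3 = (12 − 12) − 0 = 0, and there is no ∂_3, so H_2 = 0.

As a check, the Euler characteristic is 11 − 22 + 12 = 1, which agrees with 2 − 1 + 0 = 1.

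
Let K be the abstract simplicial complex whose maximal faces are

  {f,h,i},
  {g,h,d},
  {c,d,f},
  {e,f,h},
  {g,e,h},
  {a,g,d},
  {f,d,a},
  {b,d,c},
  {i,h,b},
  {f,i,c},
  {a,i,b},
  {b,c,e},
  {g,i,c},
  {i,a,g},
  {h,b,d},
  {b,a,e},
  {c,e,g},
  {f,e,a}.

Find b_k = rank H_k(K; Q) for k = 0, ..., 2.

Fix the vertex order a < b < c < d < e < f < g < h < i and write every simplex with vertices in increasing order. Then dim K = 2 and the simplices of K are:

  0-simplices (9): a, b, c, d, e, f, g, h, i
  1-simplices (27): ab, ad, ae, af, ag, ai, bc, bd, be, bh, bi, cd, ce, cf, cg, ci, df, dg, dh, ef, eg, eh, fh, fi, gh, gi, hi
  2-simplices (18): abe, abi, adf, adg, aef, agi, bcd, bce, bdh, bhi, cdf, ceg, cfi, cgi, dgh, efh, egh, fhi

Hence C_0 ≅ Z^9, C_1 ≅ Z^27, C_2 ≅ Z^18.

Boundary ∂_1: C_1 → C_0 maps an edge to its endpoints' difference, ∂[p,q] = q − p. For instance
  ∂ab = b − a.
As a 9×27 matrix over Z this has rank 8, with invariant factors (1,1,1,1,1,1,1,1).

Boundary ∂_2: C_2 → C_1 sends each 2-simplex [p,q,r] to [q,r] − [p,r] + [p,q]. For instance
  ∂agi = gi − ai + ag,
  ∂dgh = gh − dh + dg.
The 27×18 boundary matrix has rank 17 and Smith normal form diag(1,1,1,1,1,1,1,1,1,1,1,1,1,1,1,1,1).

Reading off H_k = ker ∂_k / im ∂_{k+1}:

  H_0: rank C_0 − rank ∂_1 = 9 − 8 = 1, and the invariant factors of ∂_1 are all 1, so H_0 ≅ Z.
  H_1: rank ker ∂_1 − rank ∂_2 = (27 − 8) − 17 = 2, and the invariant factors of ∂_2 are all 1, so H_1 ≅ Z^2.
  H_2: rank ker ∂_2 − rank ∂_3 = (18 − 17) − 0 = 1, and there is no ∂_3, so H_2 ≅ Z.

As a check, the Euler characteristic is 9 − 27 + 18 = 0, which agrees with 1 − 2 + 1 = 0.
(K is a triangulation of the torus T^2.)

Hence the Betti numbers are b_0 = 1, b_1 = 2, b_2 = 1.

b_0 = 1, b_1 = 2, b_2 = 1.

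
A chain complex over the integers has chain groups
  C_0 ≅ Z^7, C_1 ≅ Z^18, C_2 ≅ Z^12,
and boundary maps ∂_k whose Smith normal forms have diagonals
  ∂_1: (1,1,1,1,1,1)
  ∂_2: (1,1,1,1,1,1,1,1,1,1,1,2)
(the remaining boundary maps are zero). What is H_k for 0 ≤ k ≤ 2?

H_0 = Z,  H_1 = Z/2Z,  H_2 = 0.

H_0: b_0 = 7 − 0 − 6 = 1; torsion from ∂_1 factors > 1: none. So H_0 = Z.
H_1: b_1 = 18 − 6 − 12 = 0; torsion from ∂_2 factors > 1: [2]. So H_1 = Z/2Z.
H_2: b_2 = 12 − 12 − 0 = 0; torsion from ∂_3 factors > 1: none. So H_2 = 0.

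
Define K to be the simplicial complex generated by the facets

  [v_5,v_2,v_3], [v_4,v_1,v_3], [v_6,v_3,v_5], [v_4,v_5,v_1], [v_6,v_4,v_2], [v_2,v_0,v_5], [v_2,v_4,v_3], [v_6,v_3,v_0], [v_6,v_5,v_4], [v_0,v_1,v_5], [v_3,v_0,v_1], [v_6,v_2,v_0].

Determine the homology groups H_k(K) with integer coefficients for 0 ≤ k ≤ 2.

Take the total order v_0 < v_1 < v_2 < v_3 < v_4 < v_5 < v_6 on the vertex set. Then K (dimension 2) consists of the simplices:

  0-simplices (7): [v_0], [v_1], [v_2], [v_3], [v_4], [v_5], [v_6]
  1-simplices (18): (18 of them)
  2-simplices (12): (12 of them)

giving chain groups C_0 ≅ Z^7, C_1 ≅ Z^18, C_2 ≅ Z^12.

The boundary map ∂_1: C_1 → C_0 is given by ∂[p,q] = [q] − [p].
The resulting 7×18 matrix has rank 6, and its Smith normal form has invariant factors (1,1,1,1,1,1).

The boundary map ∂_2: C_2 → C_1 maps a triangle to the signed sum of its edges. For instance
  ∂[v_0,v_2,v_5] = [v_2,v_5] − [v_0,v_5] + [v_0,v_2],
  ∂[v_2,v_3,v_4] = [v_3,v_4] − [v_2,v_4] + [v_2,v_3].
This gives a 18×12 integer matrix of rank 12; reducing to Smith normal form yields diagonal entries (1,1,1,1,1,1,1,1,1,1,1,2).

From H_k ≅ ker(∂_k) / im(∂_{k+1}) we obtain:

  H_0: rank C_0 − rank ∂_1 = 7 − 6 = 1, and the invariant factors of ∂_1 are all 1, so H_0 ≅ Z.
  H_1: rank ker ∂_1 − rank ∂_2 = (18 − 6) − 12 = 0, and ∂_2 has invariant factor 2 > 1, so H_1 ≅ Z/2.
  H_2: rank ker ∂_2 − rank ∂_3 = (12 − 12) − 0 = 0, and there is no ∂_3, so H_2 ≅ 0.

As a check, the Euler characteristic is 7 − 18 + 12 = 1, which agrees with 1 − 0 + 0 = 1.

H_0 ≅ Z,  H_1 ≅ Z/2,  H_2 = 0.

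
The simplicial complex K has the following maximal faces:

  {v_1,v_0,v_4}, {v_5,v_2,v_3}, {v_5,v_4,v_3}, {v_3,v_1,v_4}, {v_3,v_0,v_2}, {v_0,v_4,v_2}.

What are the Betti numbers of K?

Take the total order v_0 < v_1 < v_2 < v_3 < v_4 < v_5 on the vertex set. Then K (dimension 2) consists of the simplices:

  0-simplices (6): [v_0], [v_1], [v_2], [v_3], [v_4], [v_5]
  1-simplices (12): [v_0,v_1], [v_0,v_2], [v_0,v_3], [v_0,v_4], [v_1,v_3], [v_1,v_4], [v_2,v_3], [v_2,v_4], [v_2,v_5], [v_3,v_4], [v_3,v_5], [v_4,v_5]
  2-simplices (6): [v_0,v_1,v_4], [v_0,v_2,v_3], [v_0,v_2,v_4], [v_1,v_3,v_4], [v_2,v_3,v_5], [v_3,v_4,v_5]

giving chain groups C_0 ≅ Z^6, C_1 ≅ Z^12, C_2 ≅ Z^6.

∂_1: C_1 → C_0 sends each edge [p,q] (with p < q) to q − p. For instance
  ∂[v_4,v_5] = [v_5] − [v_4].
The 6×12 boundary matrix has rank 5 and Smith normal form diag(1,1,1,1,1).

The boundary map ∂_2: C_2 → C_1 maps a triangle to the signed sum of its edges. For instance
  ∂[v_3,v_4,v_5] = [v_4,v_5] − [v_3,v_5] + [v_3,v_4],
  ∂[v_0,v_1,v_4] = [v_1,v_4] − [v_0,v_4] + [v_0,v_1].
The resulting 12×6 matrix has rank 6, and its Smith normal form has invariant factors (1,1,1,1,1,1).

From H_k ≅ ker(∂_k) / im(∂_{k+1}) we obtain:

  H_0: rank C_0 − rank ∂_1 = 6 − 5 = 1, and the invariant factors of ∂_1 are all 1, so H_0 ≅ Z.
  H_1: rank ker ∂_1 − rank ∂_2 = (12 − 5) − 6 = 1, and the invariant factors of ∂_2 are all 1, so H_1 ≅ Z.
  H_2: rank ker ∂_2 − rank ∂_3 = (6 − 6) − 0 = 0, and there is no ∂_3, so H_2 ≅ 0.

As a check, the Euler characteristic is 6 − 12 + 6 = 0, which agrees with 1 − 1 + 0 = 0.

Hence the Betti numbers are b_0 = 1, b_1 = 1, b_2 = 0.

b_0 = 1, b_1 = 1, b_2 = 0.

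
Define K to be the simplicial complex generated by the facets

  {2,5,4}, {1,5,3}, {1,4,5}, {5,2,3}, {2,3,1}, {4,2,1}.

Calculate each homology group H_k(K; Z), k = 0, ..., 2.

Fix the vertex order 1 < 2 < 3 < 4 < 5 and write every simplex with vertices in increasing order. Then dim K = 2 and the simplices of K are:

  0-simplices (5): [1], [2], [3], [4], [5]
  1-simplices (9): [1,2], [1,3], [1,4], [1,5], [2,3], [2,4], [2,5], [3,5], [4,5]
  2-simplices (6): [1,2,3], [1,2,4], [1,3,5], [1,4,5], [2,3,5], [2,4,5]

giving chain groups C_0 ≅ Z^5, C_1 ≅ Z^9, C_2 ≅ Z^6.

Boundary ∂_1: C_1 → C_0 sends each edge [p,q] (with p < q) to q − p.
The 5×9 boundary matrix has rank 4 and Smith normal form diag(1,1,1,1).

The boundary map ∂_2: C_2 → C_1 acts by ∂[p,q,r] = [q,r] − [p,r] + [p,q]. For instance
  ∂[1,2,3] = [2,3] − [1,3] + [1,2],
  ∂[2,3,5] = [3,5] − [2,5] + [2,3].
The resulting 9×6 matrix has rank 5, and its Smith normal form has invariant factors (1,1,1,1,1).

From H_k ≅ ker(∂_k) / im(∂_{k+1}) we obtain:

  H_0: rank C_0 − rank ∂_1 = 5 − 4 = 1, and the invariant factors of ∂_1 are all 1, so H_0 ≅ Z.
  H_1: rank ker ∂_1 − rank ∂_2 = (9 − 4) − 5 = 0, and the invariant factors of ∂_2 are all 1, so H_1 ≅ 0.
  H_2: rank ker ∂_2 − rank ∂_3 = (6 − 5) − 0 = 1, and there is no ∂_3, so H_2 ≅ Z.

As a check, the Euler characteristic is 5 − 9 + 6 = 2, which agrees with 1 − 0 + 1 = 2.

H_0 ≅ Z,  H_1 = 0,  H_2 ≅ Z.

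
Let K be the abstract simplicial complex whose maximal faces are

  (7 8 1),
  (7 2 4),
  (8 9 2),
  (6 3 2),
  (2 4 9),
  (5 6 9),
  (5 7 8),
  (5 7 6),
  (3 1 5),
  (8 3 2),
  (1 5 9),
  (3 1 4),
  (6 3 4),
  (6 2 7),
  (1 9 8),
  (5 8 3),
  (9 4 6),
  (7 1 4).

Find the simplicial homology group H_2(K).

Order the vertices as 1 < 2 < 3 < 4 < 5 < 6 < 7 < 8 < 9. Listing each simplex with vertices in this order, K has dimension 2 with simplices:

  0-simplices (9): [1], [2], [3], [4], [5], [6], [7], [8], [9]
  1-simplices (27): (27 of them)
  2-simplices (18): [1,3,4], [1,3,5], [1,4,7], [1,5,9], [1,7,8], [1,8,9], [2,3,6], [2,3,8], [2,4,7], [2,4,9], [2,6,7], [2,8,9], [3,4,6], [3,5,8], [4,6,9], [5,6,7], [5,6,9], [5,7,8]

so the chain groups are C_0 ≅ Z^9, C_1 ≅ Z^27, C_2 ≅ Z^18.

∂_1: C_1 → C_0 is given by ∂[p,q] = [q] − [p].
The 9×27 boundary matrix has rank 8 and Smith normal form diag(1,1,1,1,1,1,1,1).

The boundary map ∂_2: C_2 → C_1 sends each 2-simplex [p,q,r] to [q,r] − [p,r] + [p,q]. For instance
  ∂[1,3,5] = [3,5] − [1,5] + [1,3],
  ∂[1,5,9] = [5,9] − [1,9] + [1,5].
The 27×18 boundary matrix has rank 18 and Smith normal form diag(1,1,1,1,1,1,1,1,1,1,1,1,1,1,1,1,1,2).

From H_k ≅ ker(∂_k) / im(∂_{k+1}) we obtain:

  H_2: rank ker ∂_2 − rank ∂_3 = (18 − 18) − 0 = 0, and there is no ∂_3, so H_2 = 0.

H_2 = 0.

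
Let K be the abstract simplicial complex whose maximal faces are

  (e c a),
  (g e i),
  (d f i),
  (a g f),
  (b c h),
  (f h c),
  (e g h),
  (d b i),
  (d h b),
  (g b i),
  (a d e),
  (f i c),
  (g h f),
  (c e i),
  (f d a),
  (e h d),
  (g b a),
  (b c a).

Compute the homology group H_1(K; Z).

H_1 ≅ Z^2.

Order the vertices as a < b < c < d < e < f < g < h < i. Listing each simplex with vertices in this order, K has dimension 2 with simplices:

  0-simplices (9): a, b, c, d, e, f, g, h, i
  1-simplices (27): ab, ac, ad, ae, af, ag, bc, bd, bg, bh, bi, ce, cf, ch, ci, de, df, dh, di, eg, eh, ei, fg, fh, fi, gh, gi
  2-simplices (18): abc, abg, ace, ade, adf, afg, bch, bdh, bdi, bgi, cei, cfh, cfi, deh, dfi, egh, egi, fgh

Hence C_0 ≅ Z^9, C_1 ≅ Z^27, C_2 ≅ Z^18.

The boundary map ∂_1: C_1 → C_0 sends each edge [p,q] (with p < q) to q − p.
This gives a 9×27 integer matrix of rank 8; reducing to Smith normal form yields diagonal entries (1,1,1,1,1,1,1,1).

∂_2: C_2 → C_1 sends each 2-simplex [p,q,r] to [q,r] − [p,r] + [p,q]. For instance
  ∂cei = ei − ci + ce,
  ∂ade = de − ae + ad.
The resulting 27×18 matrix has rank 17, and its Smith normal form has invariant factors (1,1,1,1,1,1,1,1,1,1,1,1,1,1,1,1,1).

Reading off H_k = ker ∂_k / im ∂_{k+1}:

  H_1: rank ker ∂_1 − rank ∂_2 = (27 − 8) − 17 = 2, and the invariant factors of ∂_2 are all 1, so H_1 ≅ Z^2.

(K is a triangulation of the torus T^2.)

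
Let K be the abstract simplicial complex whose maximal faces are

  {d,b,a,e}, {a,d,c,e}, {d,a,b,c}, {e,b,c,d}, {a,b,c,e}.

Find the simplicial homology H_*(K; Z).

H_0 ≅ Z,  H_1 = 0,  H_2 = 0,  H_3 ≅ Z.

Order the vertices as a < b < c < d < e. Listing each simplex with vertices in this order, K has dimension 3 with simplices:

  0-simplices (5): a, b, c, d, e
  1-simplices (10): ab, ac, ad, ae, bc, bd, be, cd, ce, de
  2-simplices (10): abc, abd, abe, acd, ace, ade, bcd, bce, bde, cde
  3-simplices (5): abcd, abce, abde, acde, bcde

giving chain groups C_0 ≅ Z^5, C_1 ≅ Z^10, C_2 ≅ Z^10, C_3 ≅ Z^5.

∂_1: C_1 → C_0 is given by ∂[p,q] = [q] − [p].
As a 5×10 matrix over Z this has rank 4, with invariant factors (1,1,1,1).

The boundary map ∂_2: C_2 → C_1 acts by ∂[p,q,r] = [q,r] − [p,r] + [p,q]. For instance
  ∂bce = ce − be + bc,
  ∂ace = ce − ae + ac.
The resulting 10×10 matrix has rank 6, and its Smith normal form has invariant factors (1,1,1,1,1,1).

∂_3: C_3 → C_2 sends each 3-simplex σ to the alternating sum Σ_i (−1)^i (σ with its i-th vertex removed). For instance
  ∂abce = bce − ace + abe − abc,
  ∂abcd = bcd − acd + abd − abc.
The 10×5 boundary matrix has rank 4 and Smith normal form diag(1,1,1,1).

Computing H_k = (kernel of ∂_k) / (image of ∂_{k+1}):

  H_0: rank C_0 − rank ∂_1 = 5 − 4 = 1, and the invariant factors of ∂_1 are all 1, so H_0 ≅ Z.
  H_1: rank ker ∂_1 − rank ∂_2 = (10 − 4) − 6 = 0, and the invariant factors of ∂_2 are all 1, so H_1 ≅ 0.
  H_2: rank ker ∂_2 − rank ∂_3 = (10 − 6) − 4 = 0, and the invariant factors of ∂_3 are all 1, so H_2 ≅ 0.
  H_3: rank ker ∂_3 − rank ∂_4 = (5 − 4) − 0 = 1, and there is no ∂_4, so H_3 ≅ Z.

As a check, the Euler characteristic is 5 − 10 + 10 − 5 = 0, which agrees with 1 − 0 + 0 − 1 = 0.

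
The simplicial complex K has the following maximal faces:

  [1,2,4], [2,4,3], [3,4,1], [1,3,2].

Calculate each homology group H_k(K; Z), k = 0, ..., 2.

H_0 = Z,  H_1 = 0,  H_2 = Z.

Order the vertices as 1 < 2 < 3 < 4. Listing each simplex with vertices in this order, K has dimension 2 with simplices:

  0-simplices (4): [1], [2], [3], [4]
  1-simplices (6): [1,2], [1,3], [1,4], [2,3], [2,4], [3,4]
  2-simplices (4): [1,2,3], [1,2,4], [1,3,4], [2,3,4]

so the chain groups are C_0 ≅ Z^4, C_1 ≅ Z^6, C_2 ≅ Z^4.

Boundary ∂_1: C_1 → C_0 maps an edge to its endpoints' difference, ∂[p,q] = q − p.
The resulting 4×6 matrix has rank 3, and its Smith normal form has invariant factors (1,1,1).

Boundary ∂_2: C_2 → C_1 sends each 2-simplex [p,q,r] to [q,r] − [p,r] + [p,q]. For instance
  ∂[2,3,4] = [3,4] − [2,4] + [2,3],
  ∂[1,2,3] = [2,3] − [1,3] + [1,2].
This gives a 6×4 integer matrix of rank 3; reducing to Smith normal form yields diagonal entries (1,1,1).

Reading off H_k = ker ∂_k / im ∂_{k+1}:

  H_0: rank C_0 − rank ∂_1 = 4 − 3 = 1, and the invariant factors of ∂_1 are all 1, so H_0 ≅ Z.
  H_1: rank ker ∂_1 − rank ∂_2 = (6 − 3) − 3 = 0, and the invariant factors of ∂_2 are all 1, so H_1 ≅ 0.
  H_2: rank ker ∂_2 − rank ∂_3 = (4 − 3) − 0 = 1, and there is no ∂_3, so H_2 ≅ Z.

(K is a triangulation of the 2-sphere S^2.)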